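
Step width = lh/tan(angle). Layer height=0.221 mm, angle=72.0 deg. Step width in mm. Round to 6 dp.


step = 0.221 / tan(72.0) = 0.071807 mm


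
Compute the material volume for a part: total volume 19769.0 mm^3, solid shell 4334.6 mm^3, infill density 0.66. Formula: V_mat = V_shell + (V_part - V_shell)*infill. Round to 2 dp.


V_infill = (19769.0 - 4334.6) * 0.66 = 10186.7
V_total = 4334.6 + 10186.7 = 14521.3 mm^3


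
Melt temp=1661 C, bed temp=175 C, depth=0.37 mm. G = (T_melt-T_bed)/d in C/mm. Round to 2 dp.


G = (1661-175)/0.37 = 4016.22 C/mm


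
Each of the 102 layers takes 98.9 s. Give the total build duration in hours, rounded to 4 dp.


t = 102 * 98.9 / 3600 = 2.8022 hrs


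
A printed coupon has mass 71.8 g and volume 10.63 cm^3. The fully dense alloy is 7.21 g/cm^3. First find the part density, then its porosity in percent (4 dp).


rho_part = 71.8 / 10.63 = 6.75446849 g/cm^3
Porosity = (1 - 6.75446849/7.21)*100 = 6.3181 %


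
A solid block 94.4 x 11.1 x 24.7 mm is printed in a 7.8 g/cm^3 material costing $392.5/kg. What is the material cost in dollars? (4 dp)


V = 94.4 * 11.1 * 24.7 = 25881.648 mm^3 = 25.881648 cm^3
Mass = 25.881648 * 7.8 / 1000 = 0.20187685 kg
Cost = 0.20187685 * 392.5 = 79.2367 $


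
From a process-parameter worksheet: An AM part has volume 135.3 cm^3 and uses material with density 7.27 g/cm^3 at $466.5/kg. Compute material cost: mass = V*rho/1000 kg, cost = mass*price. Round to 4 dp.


Mass = 135.3*7.27/1000 = 0.983631 kg
Cost = 0.983631 * 466.5 = 458.8639 $


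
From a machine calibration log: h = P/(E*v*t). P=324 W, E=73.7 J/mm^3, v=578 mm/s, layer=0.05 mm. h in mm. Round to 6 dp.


h = 324 / (73.7*578*0.05) = 0.152118 mm


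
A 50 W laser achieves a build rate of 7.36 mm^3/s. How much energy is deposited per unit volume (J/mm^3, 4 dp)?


SE = 50 / 7.36 = 6.7935 J/mm^3


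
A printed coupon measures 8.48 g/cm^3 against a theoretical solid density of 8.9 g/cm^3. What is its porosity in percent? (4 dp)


Porosity = (1-8.48/8.9)*100 = 4.7191 %


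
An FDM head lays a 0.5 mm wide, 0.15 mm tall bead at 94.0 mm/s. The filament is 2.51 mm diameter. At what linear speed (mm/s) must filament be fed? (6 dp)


Q = 0.5 * 0.15 * 94.0 = 7.05 mm^3/s
A_fil = pi*(2.51/2)^2 = 4.94808697 mm^2
v_feed = 7.05 / 4.94808697 = 1.424793 mm/s


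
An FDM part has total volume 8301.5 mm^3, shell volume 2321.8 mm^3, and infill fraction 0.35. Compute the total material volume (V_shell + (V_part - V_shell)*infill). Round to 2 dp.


V_infill = (8301.5 - 2321.8) * 0.35 = 2092.9
V_total = 2321.8 + 2092.9 = 4414.7 mm^3


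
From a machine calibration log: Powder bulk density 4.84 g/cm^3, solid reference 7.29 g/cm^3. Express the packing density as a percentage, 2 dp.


Packing = (4.84/7.29)*100 = 66.39 %


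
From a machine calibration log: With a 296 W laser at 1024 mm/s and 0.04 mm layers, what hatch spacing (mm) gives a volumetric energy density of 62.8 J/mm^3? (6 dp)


h = 296 / (62.8*1024*0.04) = 0.115073 mm


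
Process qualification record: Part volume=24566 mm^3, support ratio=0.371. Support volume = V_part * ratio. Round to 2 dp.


V_support = 24566 * 0.371 = 9113.99 mm^3


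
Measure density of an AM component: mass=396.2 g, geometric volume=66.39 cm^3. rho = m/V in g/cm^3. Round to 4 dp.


rho = 396.2 / 66.39 = 5.9678 g/cm^3


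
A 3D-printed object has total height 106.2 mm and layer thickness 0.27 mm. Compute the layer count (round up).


Layers = ceil(106.2/0.27) = 394


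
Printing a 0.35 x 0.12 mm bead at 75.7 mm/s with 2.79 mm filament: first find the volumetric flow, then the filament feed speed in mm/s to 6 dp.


Q = 0.35 * 0.12 * 75.7 = 3.1794 mm^3/s
A_fil = pi*(2.79/2)^2 = 6.11361784 mm^2
v_feed = 3.1794 / 6.11361784 = 0.520052 mm/s


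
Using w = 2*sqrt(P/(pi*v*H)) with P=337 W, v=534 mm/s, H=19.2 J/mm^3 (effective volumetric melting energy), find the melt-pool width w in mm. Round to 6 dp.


w = 2*sqrt(337/(pi*534*19.2)) = 0.204573 mm


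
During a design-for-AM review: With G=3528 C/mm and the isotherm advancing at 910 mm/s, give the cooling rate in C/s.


CR = 3528 * 910 = 3210480 C/s


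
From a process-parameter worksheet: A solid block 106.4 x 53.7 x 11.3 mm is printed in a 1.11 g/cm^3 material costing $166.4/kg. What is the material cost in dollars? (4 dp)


V = 106.4 * 53.7 * 11.3 = 64564.584 mm^3 = 64.564584 cm^3
Mass = 64.564584 * 1.11 / 1000 = 0.07166669 kg
Cost = 0.07166669 * 166.4 = 11.9253 $


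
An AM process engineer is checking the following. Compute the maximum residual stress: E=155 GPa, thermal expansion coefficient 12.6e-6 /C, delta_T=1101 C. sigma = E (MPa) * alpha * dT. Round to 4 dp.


sigma = 155*1000 * 12.6e-6 * 1101 = 2150.253 MPa


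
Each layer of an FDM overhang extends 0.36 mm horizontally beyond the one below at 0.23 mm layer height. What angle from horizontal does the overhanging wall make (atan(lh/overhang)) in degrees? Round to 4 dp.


angle = atan(0.23/0.36) = 32.5741 degrees


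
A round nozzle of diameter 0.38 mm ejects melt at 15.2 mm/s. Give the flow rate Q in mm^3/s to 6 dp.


A = pi*(0.38/2)^2 = 0.11341149 mm^2
Q = 0.11341149 * 15.2 = 1.723855 mm^3/s


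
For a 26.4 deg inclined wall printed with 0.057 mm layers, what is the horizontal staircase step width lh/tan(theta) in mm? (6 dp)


step = 0.057 / tan(26.4) = 0.114826 mm


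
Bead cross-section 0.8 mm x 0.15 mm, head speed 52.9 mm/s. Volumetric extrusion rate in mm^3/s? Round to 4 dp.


Rate = 0.8 * 0.15 * 52.9 = 6.348 mm^3/s


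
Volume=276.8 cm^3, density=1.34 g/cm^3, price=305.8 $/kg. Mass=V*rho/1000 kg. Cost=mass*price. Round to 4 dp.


Mass = 276.8*1.34/1000 = 0.370912 kg
Cost = 0.370912 * 305.8 = 113.4249 $


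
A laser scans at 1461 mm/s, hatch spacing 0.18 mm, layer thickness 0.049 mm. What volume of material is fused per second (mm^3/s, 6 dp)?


Rate = 1461 * 0.18 * 0.049 = 12.88602 mm^3/s


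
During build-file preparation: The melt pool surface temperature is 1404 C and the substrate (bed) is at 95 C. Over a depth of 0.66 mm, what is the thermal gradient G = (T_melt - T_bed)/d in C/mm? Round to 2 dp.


G = (1404-95)/0.66 = 1983.33 C/mm


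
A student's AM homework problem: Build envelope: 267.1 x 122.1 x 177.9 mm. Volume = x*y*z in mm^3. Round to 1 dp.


V = 267.1 * 122.1 * 177.9 = 5801836.7 mm^3


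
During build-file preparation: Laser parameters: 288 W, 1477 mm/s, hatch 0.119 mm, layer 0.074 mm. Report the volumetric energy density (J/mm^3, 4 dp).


E = 288 / (1477*0.119*0.074) = 22.1428 J/mm^3


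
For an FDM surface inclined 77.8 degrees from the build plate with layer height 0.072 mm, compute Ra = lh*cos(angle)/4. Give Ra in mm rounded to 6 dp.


Ra = 0.072 * cos(77.8) / 4 = 0.003804 mm


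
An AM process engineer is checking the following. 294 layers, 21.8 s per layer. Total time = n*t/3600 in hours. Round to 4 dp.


t = 294 * 21.8 / 3600 = 1.7803 hrs


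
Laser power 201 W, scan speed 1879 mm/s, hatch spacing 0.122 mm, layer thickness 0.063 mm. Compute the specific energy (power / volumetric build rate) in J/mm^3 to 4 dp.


Build rate = 1879 * 0.122 * 0.063 = 14.441994 mm^3/s
SE = 201 / 14.441994 = 13.9177 J/mm^3


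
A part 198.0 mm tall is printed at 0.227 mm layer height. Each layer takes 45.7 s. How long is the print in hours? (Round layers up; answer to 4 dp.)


Layers = ceil(198.0/0.227) = 873
t = 873 * 45.7 / 3600 = 11.0823 hrs


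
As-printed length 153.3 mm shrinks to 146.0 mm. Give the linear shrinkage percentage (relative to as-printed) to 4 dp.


Shrinkage = ((153.3-146.0)/153.3)*100 = 4.7619 %


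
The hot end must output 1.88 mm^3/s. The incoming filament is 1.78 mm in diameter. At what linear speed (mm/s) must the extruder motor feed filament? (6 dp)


A = pi*(1.78/2)^2 = 2.488456
v = 1.88 / 2.488456 = 0.755489 mm/s


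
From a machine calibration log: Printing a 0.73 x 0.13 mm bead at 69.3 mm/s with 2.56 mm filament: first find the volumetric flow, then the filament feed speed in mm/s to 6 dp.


Q = 0.73 * 0.13 * 69.3 = 6.57657 mm^3/s
A_fil = pi*(2.56/2)^2 = 5.1471854 mm^2
v_feed = 6.57657 / 5.1471854 = 1.277702 mm/s


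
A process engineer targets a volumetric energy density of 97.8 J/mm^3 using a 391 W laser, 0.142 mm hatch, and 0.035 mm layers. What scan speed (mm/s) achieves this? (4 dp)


v = 391 / (97.8*0.142*0.035) = 804.4175 mm/s


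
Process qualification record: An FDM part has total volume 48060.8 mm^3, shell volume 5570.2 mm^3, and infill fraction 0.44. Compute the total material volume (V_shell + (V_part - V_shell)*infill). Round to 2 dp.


V_infill = (48060.8 - 5570.2) * 0.44 = 18695.86
V_total = 5570.2 + 18695.86 = 24266.06 mm^3


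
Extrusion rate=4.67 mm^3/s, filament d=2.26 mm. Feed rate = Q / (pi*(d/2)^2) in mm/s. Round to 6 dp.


A = pi*(2.26/2)^2 = 4.0115
v = 4.67 / 4.0115 = 1.164153 mm/s


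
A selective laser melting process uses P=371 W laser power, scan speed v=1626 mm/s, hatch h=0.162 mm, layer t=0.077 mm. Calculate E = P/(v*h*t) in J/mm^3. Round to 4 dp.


E = 371 / (1626*0.162*0.077) = 18.2914 J/mm^3


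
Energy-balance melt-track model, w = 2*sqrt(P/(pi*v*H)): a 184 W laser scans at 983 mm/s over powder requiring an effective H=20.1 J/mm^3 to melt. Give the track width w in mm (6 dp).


w = 2*sqrt(184/(pi*983*20.1)) = 0.10889 mm


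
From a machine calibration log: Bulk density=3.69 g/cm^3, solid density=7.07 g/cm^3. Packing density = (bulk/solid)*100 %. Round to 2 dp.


Packing = (3.69/7.07)*100 = 52.19 %


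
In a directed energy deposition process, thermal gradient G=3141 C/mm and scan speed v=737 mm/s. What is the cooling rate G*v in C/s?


CR = 3141 * 737 = 2314917 C/s


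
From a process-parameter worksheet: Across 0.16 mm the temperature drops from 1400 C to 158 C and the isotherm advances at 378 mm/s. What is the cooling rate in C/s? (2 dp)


G = (1400-158)/0.16 = 7762.5 C/mm
CR = 7762.5 * 378 = 2934225.0 C/s


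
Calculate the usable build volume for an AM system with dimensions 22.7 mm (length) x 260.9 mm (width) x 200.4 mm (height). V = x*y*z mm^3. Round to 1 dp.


V = 22.7 * 260.9 * 200.4 = 1186855.0 mm^3


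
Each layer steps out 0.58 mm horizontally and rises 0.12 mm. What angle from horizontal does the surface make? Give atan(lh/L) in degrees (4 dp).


angle = atan(0.12/0.58) = 11.6894 degrees


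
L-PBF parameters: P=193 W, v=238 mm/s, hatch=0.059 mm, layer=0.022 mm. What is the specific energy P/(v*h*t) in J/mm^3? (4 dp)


Build rate = 238 * 0.059 * 0.022 = 0.308924 mm^3/s
SE = 193 / 0.308924 = 624.7491 J/mm^3


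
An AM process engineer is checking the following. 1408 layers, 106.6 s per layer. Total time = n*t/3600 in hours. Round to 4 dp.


t = 1408 * 106.6 / 3600 = 41.6924 hrs


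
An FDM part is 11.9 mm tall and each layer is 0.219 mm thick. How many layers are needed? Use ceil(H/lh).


Layers = ceil(11.9/0.219) = 55


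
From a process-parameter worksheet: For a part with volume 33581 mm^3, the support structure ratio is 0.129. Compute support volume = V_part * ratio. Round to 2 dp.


V_support = 33581 * 0.129 = 4331.95 mm^3


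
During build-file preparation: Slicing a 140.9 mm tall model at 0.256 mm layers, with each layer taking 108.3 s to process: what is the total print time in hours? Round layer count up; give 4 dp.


Layers = ceil(140.9/0.256) = 551
t = 551 * 108.3 / 3600 = 16.5759 hrs


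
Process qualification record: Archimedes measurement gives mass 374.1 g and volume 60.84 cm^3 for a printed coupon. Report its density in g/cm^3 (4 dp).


rho = 374.1 / 60.84 = 6.1489 g/cm^3


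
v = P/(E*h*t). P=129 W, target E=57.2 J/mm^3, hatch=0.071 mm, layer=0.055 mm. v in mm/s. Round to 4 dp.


v = 129 / (57.2*0.071*0.055) = 577.5275 mm/s


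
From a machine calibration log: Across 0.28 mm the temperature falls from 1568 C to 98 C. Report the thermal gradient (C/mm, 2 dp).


G = (1568-98)/0.28 = 5250.0 C/mm


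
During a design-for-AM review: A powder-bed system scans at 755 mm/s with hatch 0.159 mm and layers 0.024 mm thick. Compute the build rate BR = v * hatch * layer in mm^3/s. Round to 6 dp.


Rate = 755 * 0.159 * 0.024 = 2.88108 mm^3/s


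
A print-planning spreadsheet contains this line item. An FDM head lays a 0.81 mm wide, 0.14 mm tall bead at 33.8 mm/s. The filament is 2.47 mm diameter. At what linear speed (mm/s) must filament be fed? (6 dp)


Q = 0.81 * 0.14 * 33.8 = 3.83292 mm^3/s
A_fil = pi*(2.47/2)^2 = 4.79163566 mm^2
v_feed = 3.83292 / 4.79163566 = 0.799919 mm/s


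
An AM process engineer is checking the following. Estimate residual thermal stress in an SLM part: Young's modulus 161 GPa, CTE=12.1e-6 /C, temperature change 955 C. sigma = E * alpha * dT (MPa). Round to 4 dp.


sigma = 161*1000 * 12.1e-6 * 955 = 1860.4355 MPa


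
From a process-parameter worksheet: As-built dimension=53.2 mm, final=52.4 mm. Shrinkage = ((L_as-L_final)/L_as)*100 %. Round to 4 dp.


Shrinkage = ((53.2-52.4)/53.2)*100 = 1.5038 %


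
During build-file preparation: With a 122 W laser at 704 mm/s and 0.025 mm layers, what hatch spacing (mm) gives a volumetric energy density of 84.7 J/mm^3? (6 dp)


h = 122 / (84.7*704*0.025) = 0.08184 mm


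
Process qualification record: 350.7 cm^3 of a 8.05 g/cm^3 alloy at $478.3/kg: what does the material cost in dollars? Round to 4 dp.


Mass = 350.7*8.05/1000 = 2.823135 kg
Cost = 2.823135 * 478.3 = 1350.3055 $


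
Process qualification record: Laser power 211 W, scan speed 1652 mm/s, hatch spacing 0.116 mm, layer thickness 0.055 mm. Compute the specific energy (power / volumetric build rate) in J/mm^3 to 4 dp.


Build rate = 1652 * 0.116 * 0.055 = 10.53976 mm^3/s
SE = 211 / 10.53976 = 20.0194 J/mm^3


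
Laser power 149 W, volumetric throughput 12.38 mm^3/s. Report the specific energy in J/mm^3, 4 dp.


SE = 149 / 12.38 = 12.0355 J/mm^3


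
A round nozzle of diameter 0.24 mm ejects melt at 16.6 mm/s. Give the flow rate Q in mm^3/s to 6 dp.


A = pi*(0.24/2)^2 = 0.04523893 mm^2
Q = 0.04523893 * 16.6 = 0.750966 mm^3/s


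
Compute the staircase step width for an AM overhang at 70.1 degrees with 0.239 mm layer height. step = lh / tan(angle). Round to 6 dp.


step = 0.239 / tan(70.1) = 0.086517 mm


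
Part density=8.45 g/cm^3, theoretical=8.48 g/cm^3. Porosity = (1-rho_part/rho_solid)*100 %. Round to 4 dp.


Porosity = (1-8.45/8.48)*100 = 0.3538 %


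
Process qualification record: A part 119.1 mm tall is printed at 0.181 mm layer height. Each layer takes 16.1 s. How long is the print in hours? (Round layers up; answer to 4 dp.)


Layers = ceil(119.1/0.181) = 659
t = 659 * 16.1 / 3600 = 2.9472 hrs


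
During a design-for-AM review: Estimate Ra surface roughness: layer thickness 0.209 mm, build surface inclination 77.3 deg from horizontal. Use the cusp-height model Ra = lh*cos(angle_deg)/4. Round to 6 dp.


Ra = 0.209 * cos(77.3) / 4 = 0.011487 mm


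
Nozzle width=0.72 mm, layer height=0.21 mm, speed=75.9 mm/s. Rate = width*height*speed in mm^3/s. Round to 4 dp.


Rate = 0.72 * 0.21 * 75.9 = 11.4761 mm^3/s


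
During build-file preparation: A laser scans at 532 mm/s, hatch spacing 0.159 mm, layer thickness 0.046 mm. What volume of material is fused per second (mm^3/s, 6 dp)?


Rate = 532 * 0.159 * 0.046 = 3.891048 mm^3/s


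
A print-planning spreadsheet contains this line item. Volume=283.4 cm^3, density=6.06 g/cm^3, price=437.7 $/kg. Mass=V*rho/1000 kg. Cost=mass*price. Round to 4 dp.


Mass = 283.4*6.06/1000 = 1.717404 kg
Cost = 1.717404 * 437.7 = 751.7077 $


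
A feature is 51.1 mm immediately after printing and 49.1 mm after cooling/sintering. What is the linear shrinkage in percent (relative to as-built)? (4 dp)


Shrinkage = ((51.1-49.1)/51.1)*100 = 3.9139 %


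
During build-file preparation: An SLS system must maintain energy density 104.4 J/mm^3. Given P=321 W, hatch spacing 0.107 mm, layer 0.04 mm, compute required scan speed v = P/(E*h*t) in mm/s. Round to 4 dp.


v = 321 / (104.4*0.107*0.04) = 718.3908 mm/s


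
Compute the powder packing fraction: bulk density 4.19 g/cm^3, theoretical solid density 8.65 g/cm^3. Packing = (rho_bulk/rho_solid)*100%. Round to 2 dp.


Packing = (4.19/8.65)*100 = 48.44 %


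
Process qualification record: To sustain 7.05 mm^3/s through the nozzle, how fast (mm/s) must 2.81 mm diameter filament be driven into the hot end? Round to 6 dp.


A = pi*(2.81/2)^2 = 6.201582
v = 7.05 / 6.201582 = 1.136807 mm/s


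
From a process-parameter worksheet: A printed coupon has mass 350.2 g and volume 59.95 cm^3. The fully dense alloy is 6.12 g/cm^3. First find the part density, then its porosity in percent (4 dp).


rho_part = 350.2 / 59.95 = 5.84153461 g/cm^3
Porosity = (1 - 5.84153461/6.12)*100 = 4.5501 %


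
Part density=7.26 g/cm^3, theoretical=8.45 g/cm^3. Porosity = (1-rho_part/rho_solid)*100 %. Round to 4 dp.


Porosity = (1-7.26/8.45)*100 = 14.0828 %


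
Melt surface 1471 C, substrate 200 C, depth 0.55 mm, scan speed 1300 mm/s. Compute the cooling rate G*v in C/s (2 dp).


G = (1471-200)/0.55 = 2310.90909091 C/mm
CR = 2310.90909091 * 1300 = 3004181.82 C/s


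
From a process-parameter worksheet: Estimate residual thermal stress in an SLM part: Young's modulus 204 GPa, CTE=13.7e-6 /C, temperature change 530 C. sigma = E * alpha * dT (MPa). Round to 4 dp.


sigma = 204*1000 * 13.7e-6 * 530 = 1481.244 MPa


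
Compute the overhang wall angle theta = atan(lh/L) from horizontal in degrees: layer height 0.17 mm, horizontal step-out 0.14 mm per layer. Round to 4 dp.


angle = atan(0.17/0.14) = 50.5275 degrees


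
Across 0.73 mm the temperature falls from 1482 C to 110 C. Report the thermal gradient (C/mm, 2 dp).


G = (1482-110)/0.73 = 1879.45 C/mm


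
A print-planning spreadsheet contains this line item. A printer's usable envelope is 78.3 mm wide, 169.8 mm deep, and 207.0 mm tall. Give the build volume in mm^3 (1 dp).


V = 78.3 * 169.8 * 207.0 = 2752135.4 mm^3


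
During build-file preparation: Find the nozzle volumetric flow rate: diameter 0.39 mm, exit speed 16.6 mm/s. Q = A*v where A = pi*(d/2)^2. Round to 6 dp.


A = pi*(0.39/2)^2 = 0.11945906 mm^2
Q = 0.11945906 * 16.6 = 1.98302 mm^3/s


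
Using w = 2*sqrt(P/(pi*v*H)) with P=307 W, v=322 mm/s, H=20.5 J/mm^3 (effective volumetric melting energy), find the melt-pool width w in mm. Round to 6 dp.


w = 2*sqrt(307/(pi*322*20.5)) = 0.243343 mm


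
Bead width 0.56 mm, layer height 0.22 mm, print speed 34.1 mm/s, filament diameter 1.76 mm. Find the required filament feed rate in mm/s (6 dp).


Q = 0.56 * 0.22 * 34.1 = 4.20112 mm^3/s
A_fil = pi*(1.76/2)^2 = 2.43284935 mm^2
v_feed = 4.20112 / 2.43284935 = 1.726831 mm/s


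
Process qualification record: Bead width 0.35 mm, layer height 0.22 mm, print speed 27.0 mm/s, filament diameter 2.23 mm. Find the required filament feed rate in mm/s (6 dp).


Q = 0.35 * 0.22 * 27.0 = 2.079 mm^3/s
A_fil = pi*(2.23/2)^2 = 3.90570653 mm^2
v_feed = 2.079 / 3.90570653 = 0.532298 mm/s


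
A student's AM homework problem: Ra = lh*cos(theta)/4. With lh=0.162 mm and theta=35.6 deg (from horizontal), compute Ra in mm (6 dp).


Ra = 0.162 * cos(35.6) / 4 = 0.032931 mm


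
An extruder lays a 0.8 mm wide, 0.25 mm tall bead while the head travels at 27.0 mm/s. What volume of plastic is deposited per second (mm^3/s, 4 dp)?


Rate = 0.8 * 0.25 * 27.0 = 5.4 mm^3/s


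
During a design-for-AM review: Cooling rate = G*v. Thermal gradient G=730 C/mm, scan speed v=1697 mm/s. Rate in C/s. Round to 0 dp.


CR = 730 * 1697 = 1238810 C/s


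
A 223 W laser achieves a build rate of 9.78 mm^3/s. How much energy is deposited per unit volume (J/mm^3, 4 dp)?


SE = 223 / 9.78 = 22.8016 J/mm^3


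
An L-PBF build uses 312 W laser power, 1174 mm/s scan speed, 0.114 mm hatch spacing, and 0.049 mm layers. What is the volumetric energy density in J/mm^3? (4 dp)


E = 312 / (1174*0.114*0.049) = 47.5757 J/mm^3


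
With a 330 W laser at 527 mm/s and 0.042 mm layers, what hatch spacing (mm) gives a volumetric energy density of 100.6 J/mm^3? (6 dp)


h = 330 / (100.6*527*0.042) = 0.148203 mm


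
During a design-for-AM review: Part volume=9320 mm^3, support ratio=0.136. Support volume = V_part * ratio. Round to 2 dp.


V_support = 9320 * 0.136 = 1267.52 mm^3


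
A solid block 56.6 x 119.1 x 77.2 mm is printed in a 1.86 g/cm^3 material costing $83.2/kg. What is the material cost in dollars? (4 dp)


V = 56.6 * 119.1 * 77.2 = 520409.832 mm^3 = 520.409832 cm^3
Mass = 520.409832 * 1.86 / 1000 = 0.96796229 kg
Cost = 0.96796229 * 83.2 = 80.5345 $


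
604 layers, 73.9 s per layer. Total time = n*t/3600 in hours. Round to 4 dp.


t = 604 * 73.9 / 3600 = 12.3988 hrs


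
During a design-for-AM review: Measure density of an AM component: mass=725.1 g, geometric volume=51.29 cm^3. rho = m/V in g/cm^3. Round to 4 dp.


rho = 725.1 / 51.29 = 14.1373 g/cm^3


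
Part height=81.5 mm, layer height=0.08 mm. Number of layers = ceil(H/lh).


Layers = ceil(81.5/0.08) = 1019


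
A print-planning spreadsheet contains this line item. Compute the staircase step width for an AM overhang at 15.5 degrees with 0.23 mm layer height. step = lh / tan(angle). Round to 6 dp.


step = 0.23 / tan(15.5) = 0.829353 mm


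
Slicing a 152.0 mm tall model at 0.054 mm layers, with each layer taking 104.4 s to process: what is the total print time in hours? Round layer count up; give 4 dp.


Layers = ceil(152.0/0.054) = 2815
t = 2815 * 104.4 / 3600 = 81.635 hrs


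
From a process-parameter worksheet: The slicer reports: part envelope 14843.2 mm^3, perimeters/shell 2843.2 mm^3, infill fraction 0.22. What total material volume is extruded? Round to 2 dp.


V_infill = (14843.2 - 2843.2) * 0.22 = 2640.0
V_total = 2843.2 + 2640.0 = 5483.2 mm^3


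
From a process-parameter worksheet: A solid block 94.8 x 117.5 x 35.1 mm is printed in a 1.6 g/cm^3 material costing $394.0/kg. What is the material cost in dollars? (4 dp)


V = 94.8 * 117.5 * 35.1 = 390978.9 mm^3 = 390.9789 cm^3
Mass = 390.9789 * 1.6 / 1000 = 0.62556624 kg
Cost = 0.62556624 * 394.0 = 246.4731 $


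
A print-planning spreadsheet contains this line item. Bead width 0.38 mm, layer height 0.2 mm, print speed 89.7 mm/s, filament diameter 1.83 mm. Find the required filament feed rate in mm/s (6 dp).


Q = 0.38 * 0.2 * 89.7 = 6.8172 mm^3/s
A_fil = pi*(1.83/2)^2 = 2.63021991 mm^2
v_feed = 6.8172 / 2.63021991 = 2.591875 mm/s


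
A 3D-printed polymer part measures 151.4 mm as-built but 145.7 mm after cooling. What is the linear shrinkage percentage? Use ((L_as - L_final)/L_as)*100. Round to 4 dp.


Shrinkage = ((151.4-145.7)/151.4)*100 = 3.7649 %


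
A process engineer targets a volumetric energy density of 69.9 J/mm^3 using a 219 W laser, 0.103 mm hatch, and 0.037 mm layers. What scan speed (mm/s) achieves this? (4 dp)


v = 219 / (69.9*0.103*0.037) = 822.1063 mm/s


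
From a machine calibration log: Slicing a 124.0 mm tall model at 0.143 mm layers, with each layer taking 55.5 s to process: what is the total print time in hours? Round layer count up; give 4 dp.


Layers = ceil(124.0/0.143) = 868
t = 868 * 55.5 / 3600 = 13.3817 hrs


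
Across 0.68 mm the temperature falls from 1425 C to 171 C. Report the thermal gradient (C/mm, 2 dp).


G = (1425-171)/0.68 = 1844.12 C/mm


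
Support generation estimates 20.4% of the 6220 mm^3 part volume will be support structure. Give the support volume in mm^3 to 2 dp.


V_support = 6220 * 0.204 = 1268.88 mm^3


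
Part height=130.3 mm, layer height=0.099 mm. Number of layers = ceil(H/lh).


Layers = ceil(130.3/0.099) = 1317


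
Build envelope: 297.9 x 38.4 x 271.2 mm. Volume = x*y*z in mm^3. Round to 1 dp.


V = 297.9 * 38.4 * 271.2 = 3102354.4 mm^3


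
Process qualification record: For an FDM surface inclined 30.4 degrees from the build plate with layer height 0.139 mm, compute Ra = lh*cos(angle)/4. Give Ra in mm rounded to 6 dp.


Ra = 0.139 * cos(30.4) / 4 = 0.029972 mm


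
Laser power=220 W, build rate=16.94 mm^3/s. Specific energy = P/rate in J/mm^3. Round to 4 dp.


SE = 220 / 16.94 = 12.987 J/mm^3


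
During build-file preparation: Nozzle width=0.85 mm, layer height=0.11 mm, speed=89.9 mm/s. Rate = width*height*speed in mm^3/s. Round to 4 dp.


Rate = 0.85 * 0.11 * 89.9 = 8.4057 mm^3/s


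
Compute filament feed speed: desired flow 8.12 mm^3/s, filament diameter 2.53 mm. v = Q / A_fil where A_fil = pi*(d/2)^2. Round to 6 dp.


A = pi*(2.53/2)^2 = 5.027255
v = 8.12 / 5.027255 = 1.615196 mm/s


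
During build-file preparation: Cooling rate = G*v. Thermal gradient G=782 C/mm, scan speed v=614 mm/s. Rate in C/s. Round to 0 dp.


CR = 782 * 614 = 480148 C/s


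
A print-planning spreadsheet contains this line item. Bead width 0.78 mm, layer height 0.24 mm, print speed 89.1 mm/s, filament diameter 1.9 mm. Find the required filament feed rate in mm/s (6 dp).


Q = 0.78 * 0.24 * 89.1 = 16.67952 mm^3/s
A_fil = pi*(1.9/2)^2 = 2.83528737 mm^2
v_feed = 16.67952 / 2.83528737 = 5.882832 mm/s


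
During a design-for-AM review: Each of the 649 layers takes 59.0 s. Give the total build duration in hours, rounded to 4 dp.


t = 649 * 59.0 / 3600 = 10.6364 hrs


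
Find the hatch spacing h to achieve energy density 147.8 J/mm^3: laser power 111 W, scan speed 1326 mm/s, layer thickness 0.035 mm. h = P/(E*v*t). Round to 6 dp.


h = 111 / (147.8*1326*0.035) = 0.016182 mm


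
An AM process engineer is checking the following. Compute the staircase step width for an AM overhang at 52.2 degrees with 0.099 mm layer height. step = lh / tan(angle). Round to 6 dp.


step = 0.099 / tan(52.2) = 0.076792 mm


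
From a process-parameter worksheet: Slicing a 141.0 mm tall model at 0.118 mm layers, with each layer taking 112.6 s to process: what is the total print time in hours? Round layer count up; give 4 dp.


Layers = ceil(141.0/0.118) = 1195
t = 1195 * 112.6 / 3600 = 37.3769 hrs


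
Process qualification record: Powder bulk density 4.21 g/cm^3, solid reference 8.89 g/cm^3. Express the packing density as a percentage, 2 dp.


Packing = (4.21/8.89)*100 = 47.36 %


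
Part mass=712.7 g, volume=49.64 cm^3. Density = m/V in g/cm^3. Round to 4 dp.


rho = 712.7 / 49.64 = 14.3574 g/cm^3


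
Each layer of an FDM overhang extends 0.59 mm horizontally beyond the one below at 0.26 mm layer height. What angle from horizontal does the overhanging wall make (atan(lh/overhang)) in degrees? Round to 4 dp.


angle = atan(0.26/0.59) = 23.782 degrees


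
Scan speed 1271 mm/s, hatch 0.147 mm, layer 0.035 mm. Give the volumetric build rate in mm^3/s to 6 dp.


Rate = 1271 * 0.147 * 0.035 = 6.539295 mm^3/s


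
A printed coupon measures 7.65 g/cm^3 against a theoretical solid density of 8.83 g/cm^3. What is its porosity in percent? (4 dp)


Porosity = (1-7.65/8.83)*100 = 13.3635 %


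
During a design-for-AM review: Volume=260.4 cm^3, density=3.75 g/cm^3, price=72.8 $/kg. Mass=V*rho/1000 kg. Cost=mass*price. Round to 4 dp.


Mass = 260.4*3.75/1000 = 0.9765 kg
Cost = 0.9765 * 72.8 = 71.0892 $


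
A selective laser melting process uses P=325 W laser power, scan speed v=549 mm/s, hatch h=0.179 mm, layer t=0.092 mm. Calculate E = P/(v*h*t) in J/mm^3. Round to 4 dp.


E = 325 / (549*0.179*0.092) = 35.9476 J/mm^3


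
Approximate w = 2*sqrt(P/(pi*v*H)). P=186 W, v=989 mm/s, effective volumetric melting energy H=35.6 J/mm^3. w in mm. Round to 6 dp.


w = 2*sqrt(186/(pi*989*35.6)) = 0.082014 mm


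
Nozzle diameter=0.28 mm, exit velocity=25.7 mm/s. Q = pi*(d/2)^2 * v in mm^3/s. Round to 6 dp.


A = pi*(0.28/2)^2 = 0.06157522 mm^2
Q = 0.06157522 * 25.7 = 1.582483 mm^3/s


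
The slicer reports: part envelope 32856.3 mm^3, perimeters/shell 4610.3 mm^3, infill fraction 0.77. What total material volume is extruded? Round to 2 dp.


V_infill = (32856.3 - 4610.3) * 0.77 = 21749.42
V_total = 4610.3 + 21749.42 = 26359.72 mm^3


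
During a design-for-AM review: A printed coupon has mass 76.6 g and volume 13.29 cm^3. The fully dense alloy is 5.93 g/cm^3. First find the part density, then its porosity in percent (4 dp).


rho_part = 76.6 / 13.29 = 5.76373213 g/cm^3
Porosity = (1 - 5.76373213/5.93)*100 = 2.8038 %


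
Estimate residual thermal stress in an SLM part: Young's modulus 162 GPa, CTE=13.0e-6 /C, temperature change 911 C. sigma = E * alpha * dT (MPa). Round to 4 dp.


sigma = 162*1000 * 13.0e-6 * 911 = 1918.566 MPa


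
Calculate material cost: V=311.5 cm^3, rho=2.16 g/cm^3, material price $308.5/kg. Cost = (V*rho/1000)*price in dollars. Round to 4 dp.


Mass = 311.5*2.16/1000 = 0.67284 kg
Cost = 0.67284 * 308.5 = 207.5711 $


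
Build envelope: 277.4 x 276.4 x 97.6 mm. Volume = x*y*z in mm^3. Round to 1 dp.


V = 277.4 * 276.4 * 97.6 = 7483319.9 mm^3


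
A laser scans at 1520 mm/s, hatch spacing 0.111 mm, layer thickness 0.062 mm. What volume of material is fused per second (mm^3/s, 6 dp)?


Rate = 1520 * 0.111 * 0.062 = 10.46064 mm^3/s


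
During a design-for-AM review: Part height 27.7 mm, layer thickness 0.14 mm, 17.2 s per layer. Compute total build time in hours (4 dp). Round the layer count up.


Layers = ceil(27.7/0.14) = 198
t = 198 * 17.2 / 3600 = 0.946 hrs


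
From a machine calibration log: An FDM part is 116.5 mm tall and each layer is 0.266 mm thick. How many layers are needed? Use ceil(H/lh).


Layers = ceil(116.5/0.266) = 438


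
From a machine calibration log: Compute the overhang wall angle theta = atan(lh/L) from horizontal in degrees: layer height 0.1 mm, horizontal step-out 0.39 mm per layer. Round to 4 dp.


angle = atan(0.1/0.39) = 14.3814 degrees


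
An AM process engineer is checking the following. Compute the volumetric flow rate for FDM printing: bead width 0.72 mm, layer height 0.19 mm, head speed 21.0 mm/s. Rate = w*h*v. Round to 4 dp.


Rate = 0.72 * 0.19 * 21.0 = 2.8728 mm^3/s


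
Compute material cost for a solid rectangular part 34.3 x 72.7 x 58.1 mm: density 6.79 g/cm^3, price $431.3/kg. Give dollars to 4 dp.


V = 34.3 * 72.7 * 58.1 = 144878.741 mm^3 = 144.878741 cm^3
Mass = 144.878741 * 6.79 / 1000 = 0.98372665 kg
Cost = 0.98372665 * 431.3 = 424.2813 $


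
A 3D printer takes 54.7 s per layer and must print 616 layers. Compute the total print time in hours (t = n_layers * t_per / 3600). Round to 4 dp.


t = 616 * 54.7 / 3600 = 9.3598 hrs


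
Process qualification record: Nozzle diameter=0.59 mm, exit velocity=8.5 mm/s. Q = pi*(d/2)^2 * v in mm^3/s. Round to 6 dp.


A = pi*(0.59/2)^2 = 0.2733971 mm^2
Q = 0.2733971 * 8.5 = 2.323875 mm^3/s


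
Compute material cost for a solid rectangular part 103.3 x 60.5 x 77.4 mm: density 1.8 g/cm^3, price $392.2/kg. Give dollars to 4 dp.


V = 103.3 * 60.5 * 77.4 = 483722.91 mm^3 = 483.72291 cm^3
Mass = 483.72291 * 1.8 / 1000 = 0.87070124 kg
Cost = 0.87070124 * 392.2 = 341.489 $


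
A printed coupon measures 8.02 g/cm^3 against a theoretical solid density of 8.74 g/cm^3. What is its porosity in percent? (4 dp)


Porosity = (1-8.02/8.74)*100 = 8.238 %


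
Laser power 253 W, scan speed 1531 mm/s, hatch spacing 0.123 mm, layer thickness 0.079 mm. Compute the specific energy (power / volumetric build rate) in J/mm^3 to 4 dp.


Build rate = 1531 * 0.123 * 0.079 = 14.876727 mm^3/s
SE = 253 / 14.876727 = 17.0064 J/mm^3


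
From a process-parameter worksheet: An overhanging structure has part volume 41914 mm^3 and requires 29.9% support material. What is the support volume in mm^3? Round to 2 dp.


V_support = 41914 * 0.299 = 12532.29 mm^3


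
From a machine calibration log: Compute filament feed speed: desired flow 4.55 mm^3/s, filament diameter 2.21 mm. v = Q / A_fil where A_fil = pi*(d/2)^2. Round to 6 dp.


A = pi*(2.21/2)^2 = 3.835963
v = 4.55 / 3.835963 = 1.186143 mm/s


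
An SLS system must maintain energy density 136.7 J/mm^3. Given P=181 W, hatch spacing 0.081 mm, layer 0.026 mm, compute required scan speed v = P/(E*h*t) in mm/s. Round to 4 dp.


v = 181 / (136.7*0.081*0.026) = 628.7119 mm/s


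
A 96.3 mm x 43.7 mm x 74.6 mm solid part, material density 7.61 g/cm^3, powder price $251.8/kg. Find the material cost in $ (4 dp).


V = 96.3 * 43.7 * 74.6 = 313939.926 mm^3 = 313.939926 cm^3
Mass = 313.939926 * 7.61 / 1000 = 2.38908284 kg
Cost = 2.38908284 * 251.8 = 601.5711 $


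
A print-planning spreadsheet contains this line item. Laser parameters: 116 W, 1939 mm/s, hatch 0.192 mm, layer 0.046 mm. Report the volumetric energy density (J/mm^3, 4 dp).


E = 116 / (1939*0.192*0.046) = 6.7736 J/mm^3


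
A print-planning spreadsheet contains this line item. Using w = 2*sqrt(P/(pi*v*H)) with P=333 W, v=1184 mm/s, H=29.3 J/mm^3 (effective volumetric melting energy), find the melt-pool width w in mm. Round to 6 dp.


w = 2*sqrt(333/(pi*1184*29.3)) = 0.110552 mm


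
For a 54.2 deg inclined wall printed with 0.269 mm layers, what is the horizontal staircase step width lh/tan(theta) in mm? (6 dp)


step = 0.269 / tan(54.2) = 0.194009 mm


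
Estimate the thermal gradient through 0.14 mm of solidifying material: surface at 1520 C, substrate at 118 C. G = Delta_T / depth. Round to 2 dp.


G = (1520-118)/0.14 = 10014.29 C/mm


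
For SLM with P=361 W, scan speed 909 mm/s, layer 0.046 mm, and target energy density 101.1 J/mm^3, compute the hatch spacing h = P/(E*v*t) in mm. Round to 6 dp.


h = 361 / (101.1*909*0.046) = 0.085395 mm


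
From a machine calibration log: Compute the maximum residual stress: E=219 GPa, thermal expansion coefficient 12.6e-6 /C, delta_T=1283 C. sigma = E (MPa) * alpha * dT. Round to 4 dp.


sigma = 219*1000 * 12.6e-6 * 1283 = 3540.3102 MPa


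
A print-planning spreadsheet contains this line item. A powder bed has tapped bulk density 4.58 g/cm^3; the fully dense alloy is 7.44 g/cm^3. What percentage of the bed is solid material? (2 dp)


Packing = (4.58/7.44)*100 = 61.56 %


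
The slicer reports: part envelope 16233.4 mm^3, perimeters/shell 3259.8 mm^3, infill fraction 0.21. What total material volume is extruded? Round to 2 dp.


V_infill = (16233.4 - 3259.8) * 0.21 = 2724.46
V_total = 3259.8 + 2724.46 = 5984.26 mm^3


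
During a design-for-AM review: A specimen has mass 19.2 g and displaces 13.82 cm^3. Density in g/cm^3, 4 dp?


rho = 19.2 / 13.82 = 1.3893 g/cm^3


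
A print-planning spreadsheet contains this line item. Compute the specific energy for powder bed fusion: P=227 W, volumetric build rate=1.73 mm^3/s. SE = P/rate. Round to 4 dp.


SE = 227 / 1.73 = 131.2139 J/mm^3


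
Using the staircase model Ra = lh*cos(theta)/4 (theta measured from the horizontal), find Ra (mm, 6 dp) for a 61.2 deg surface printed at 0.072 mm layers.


Ra = 0.072 * cos(61.2) / 4 = 0.008672 mm


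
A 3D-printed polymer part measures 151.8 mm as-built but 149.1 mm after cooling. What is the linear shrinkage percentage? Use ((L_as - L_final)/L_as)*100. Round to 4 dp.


Shrinkage = ((151.8-149.1)/151.8)*100 = 1.7787 %


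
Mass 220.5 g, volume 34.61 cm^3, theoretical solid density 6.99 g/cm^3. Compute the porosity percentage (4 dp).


rho_part = 220.5 / 34.61 = 6.37099104 g/cm^3
Porosity = (1 - 6.37099104/6.99)*100 = 8.8556 %


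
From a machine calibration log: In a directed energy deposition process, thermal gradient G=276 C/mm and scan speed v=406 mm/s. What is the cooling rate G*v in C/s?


CR = 276 * 406 = 112056 C/s


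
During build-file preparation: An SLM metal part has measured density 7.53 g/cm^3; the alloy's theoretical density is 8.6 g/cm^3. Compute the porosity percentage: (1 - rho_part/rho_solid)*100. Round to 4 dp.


Porosity = (1-7.53/8.6)*100 = 12.4419 %


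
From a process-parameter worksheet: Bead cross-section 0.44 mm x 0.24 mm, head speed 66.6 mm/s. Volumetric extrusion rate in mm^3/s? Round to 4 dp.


Rate = 0.44 * 0.24 * 66.6 = 7.033 mm^3/s


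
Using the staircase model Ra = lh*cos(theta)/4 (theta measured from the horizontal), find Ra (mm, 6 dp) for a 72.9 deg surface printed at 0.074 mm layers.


Ra = 0.074 * cos(72.9) / 4 = 0.00544 mm


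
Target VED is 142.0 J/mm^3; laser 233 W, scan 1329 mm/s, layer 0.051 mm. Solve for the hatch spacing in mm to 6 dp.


h = 233 / (142.0*1329*0.051) = 0.024209 mm


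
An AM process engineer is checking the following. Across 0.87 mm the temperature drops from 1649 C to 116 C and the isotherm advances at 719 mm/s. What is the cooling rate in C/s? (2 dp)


G = (1649-116)/0.87 = 1762.06896552 C/mm
CR = 1762.06896552 * 719 = 1266927.59 C/s


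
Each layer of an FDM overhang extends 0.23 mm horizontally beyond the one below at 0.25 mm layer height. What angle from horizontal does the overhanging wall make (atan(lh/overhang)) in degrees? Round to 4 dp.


angle = atan(0.25/0.23) = 47.3859 degrees


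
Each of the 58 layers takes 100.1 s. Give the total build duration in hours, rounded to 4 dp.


t = 58 * 100.1 / 3600 = 1.6127 hrs


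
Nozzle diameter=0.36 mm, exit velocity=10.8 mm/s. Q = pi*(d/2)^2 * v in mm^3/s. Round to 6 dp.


A = pi*(0.36/2)^2 = 0.1017876 mm^2
Q = 0.1017876 * 10.8 = 1.099306 mm^3/s


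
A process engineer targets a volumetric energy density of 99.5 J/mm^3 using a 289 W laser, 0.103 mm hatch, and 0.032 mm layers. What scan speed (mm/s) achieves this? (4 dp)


v = 289 / (99.5*0.103*0.032) = 881.2265 mm/s


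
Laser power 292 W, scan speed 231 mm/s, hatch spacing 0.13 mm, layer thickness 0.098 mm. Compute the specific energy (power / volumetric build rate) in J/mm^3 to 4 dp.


Build rate = 231 * 0.13 * 0.098 = 2.94294 mm^3/s
SE = 292 / 2.94294 = 99.2205 J/mm^3


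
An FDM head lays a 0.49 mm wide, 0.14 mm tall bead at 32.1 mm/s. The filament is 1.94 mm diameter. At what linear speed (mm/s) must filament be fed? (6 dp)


Q = 0.49 * 0.14 * 32.1 = 2.20206 mm^3/s
A_fil = pi*(1.94/2)^2 = 2.95592453 mm^2
v_feed = 2.20206 / 2.95592453 = 0.744965 mm/s


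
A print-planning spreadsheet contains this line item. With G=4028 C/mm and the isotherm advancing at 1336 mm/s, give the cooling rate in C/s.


CR = 4028 * 1336 = 5381408 C/s


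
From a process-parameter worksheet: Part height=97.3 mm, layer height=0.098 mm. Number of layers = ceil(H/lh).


Layers = ceil(97.3/0.098) = 993


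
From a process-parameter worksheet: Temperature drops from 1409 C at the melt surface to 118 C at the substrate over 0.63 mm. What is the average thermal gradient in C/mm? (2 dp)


G = (1409-118)/0.63 = 2049.21 C/mm


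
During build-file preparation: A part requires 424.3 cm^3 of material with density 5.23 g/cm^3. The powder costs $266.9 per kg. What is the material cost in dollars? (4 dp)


Mass = 424.3*5.23/1000 = 2.219089 kg
Cost = 2.219089 * 266.9 = 592.2749 $


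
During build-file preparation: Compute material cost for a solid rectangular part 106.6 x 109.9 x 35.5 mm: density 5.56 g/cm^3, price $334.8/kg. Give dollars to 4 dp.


V = 106.6 * 109.9 * 35.5 = 415894.57 mm^3 = 415.89457 cm^3
Mass = 415.89457 * 5.56 / 1000 = 2.31237381 kg
Cost = 2.31237381 * 334.8 = 774.1828 $


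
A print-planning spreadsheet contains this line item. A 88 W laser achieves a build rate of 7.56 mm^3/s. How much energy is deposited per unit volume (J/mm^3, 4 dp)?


SE = 88 / 7.56 = 11.6402 J/mm^3


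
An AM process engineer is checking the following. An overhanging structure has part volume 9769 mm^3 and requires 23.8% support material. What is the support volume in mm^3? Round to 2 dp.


V_support = 9769 * 0.238 = 2325.02 mm^3
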